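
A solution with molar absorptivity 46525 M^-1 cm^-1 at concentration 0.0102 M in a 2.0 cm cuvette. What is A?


A = epsilon * c * l
A = 46525 * 0.0102 * 2.0
A = 949.11

949.11


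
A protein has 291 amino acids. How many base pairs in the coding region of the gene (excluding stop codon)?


Each amino acid = 1 codon = 3 bp
bp = 291 * 3 = 873 bp

873 bp


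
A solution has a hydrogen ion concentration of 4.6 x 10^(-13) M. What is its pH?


pH = -log10([H+])
pH = -log10(4.6 x 10^(-13))
pH = 12.3372

12.3372


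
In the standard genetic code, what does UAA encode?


Standard genetic code lookup.
Codon UAA -> Stop

Stop


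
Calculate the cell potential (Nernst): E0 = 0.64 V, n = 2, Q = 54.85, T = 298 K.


E = E0 - (RT/nF) * ln(Q)
E = 0.64 - (8.314 * 298 / (2 * 96485)) * ln(54.85)
E = 0.5886 V

0.5886 V


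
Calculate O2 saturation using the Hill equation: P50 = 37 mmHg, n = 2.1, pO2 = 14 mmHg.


Y = pO2^n / (P50^n + pO2^n)
Y = 14^2.1 / (37^2.1 + 14^2.1)
Y = 11.5%

11.5%


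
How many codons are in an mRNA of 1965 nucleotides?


codons = nucleotides / 3
codons = 1965 / 3 = 655

655


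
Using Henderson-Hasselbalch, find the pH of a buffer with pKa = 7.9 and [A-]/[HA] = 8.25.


pH = pKa + log10([A-]/[HA])
pH = 7.9 + log10(8.25)
pH = 8.8165

8.8165


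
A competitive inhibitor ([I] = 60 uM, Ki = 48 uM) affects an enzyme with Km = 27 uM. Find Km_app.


Km_app = Km * (1 + [I]/Ki)
Km_app = 27 * (1 + 60/48)
Km_app = 60.75 uM

60.75 uM


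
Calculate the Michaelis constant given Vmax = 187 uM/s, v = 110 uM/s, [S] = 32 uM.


Km = [S] * (Vmax - v) / v
Km = 32 * (187 - 110) / 110
Km = 22.4 uM

22.4 uM


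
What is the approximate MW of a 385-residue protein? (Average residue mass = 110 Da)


MW = n_residues * 110 Da
MW = 385 * 110
MW = 42350 Da

42350 Da


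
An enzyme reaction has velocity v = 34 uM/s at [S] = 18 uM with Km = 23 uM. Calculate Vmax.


Vmax = v * (Km + [S]) / [S]
Vmax = 34 * (23 + 18) / 18
Vmax = 77.4444 uM/s

77.4444 uM/s


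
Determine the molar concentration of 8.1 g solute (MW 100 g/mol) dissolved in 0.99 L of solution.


C = (mass / MW) / volume
C = (8.1 / 100) / 0.99
C = 0.0818 M

0.0818 M


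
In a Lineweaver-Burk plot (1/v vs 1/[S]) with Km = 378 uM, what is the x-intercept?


x-intercept = -1/Km
= -1/378
= -0.0026 1/uM

-0.0026 1/uM


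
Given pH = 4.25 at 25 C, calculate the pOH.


pOH = 14 - pH
pOH = 14 - 4.25
pOH = 9.75

9.75


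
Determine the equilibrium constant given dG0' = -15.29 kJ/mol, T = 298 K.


Keq = exp(-dG0 * 1000 / (R * T))
Keq = exp(-(-15.29) * 1000 / (8.314 * 298))
Keq = 478.8391

478.8391


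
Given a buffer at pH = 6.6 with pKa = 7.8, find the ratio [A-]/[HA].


[A-]/[HA] = 10^(pH - pKa)
= 10^(6.6 - 7.8)
= 0.0631

0.0631


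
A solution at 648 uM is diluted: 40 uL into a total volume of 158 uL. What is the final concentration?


C2 = C1 * V1 / V2
C2 = 648 * 40 / 158
C2 = 164.0506 uM

164.0506 uM


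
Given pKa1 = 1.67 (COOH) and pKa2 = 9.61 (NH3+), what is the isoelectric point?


pI = (pKa1 + pKa2) / 2
pI = (1.67 + 9.61) / 2
pI = 5.64

5.64


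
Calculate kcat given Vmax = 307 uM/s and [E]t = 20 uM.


kcat = Vmax / [E]t
kcat = 307 / 20
kcat = 15.35 s^-1

15.35 s^-1


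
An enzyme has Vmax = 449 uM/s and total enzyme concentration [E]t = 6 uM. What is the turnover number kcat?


kcat = Vmax / [E]t
kcat = 449 / 6
kcat = 74.8333 s^-1

74.8333 s^-1


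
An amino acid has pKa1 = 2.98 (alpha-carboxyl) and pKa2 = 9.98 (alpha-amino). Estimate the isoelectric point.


pI = (pKa1 + pKa2) / 2
pI = (2.98 + 9.98) / 2
pI = 6.48

6.48


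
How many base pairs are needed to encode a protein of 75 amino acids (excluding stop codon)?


Each amino acid = 1 codon = 3 bp
bp = 75 * 3 = 225 bp

225 bp


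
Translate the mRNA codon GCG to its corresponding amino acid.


Standard genetic code lookup.
Codon GCG -> Ala

Ala


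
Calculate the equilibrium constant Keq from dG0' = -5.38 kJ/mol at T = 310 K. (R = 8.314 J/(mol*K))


Keq = exp(-dG0 * 1000 / (R * T))
Keq = exp(-(-5.38) * 1000 / (8.314 * 310))
Keq = 8.0641

8.0641


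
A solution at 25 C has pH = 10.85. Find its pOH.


pOH = 14 - pH
pOH = 14 - 10.85
pOH = 3.15

3.15


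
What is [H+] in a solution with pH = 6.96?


[H+] = 10^(-pH)
[H+] = 10^(-6.96)
[H+] = 1.096e-07 M

1.096e-07 M


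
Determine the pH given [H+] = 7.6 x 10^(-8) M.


pH = -log10([H+])
pH = -log10(7.6 x 10^(-8))
pH = 7.1192

7.1192


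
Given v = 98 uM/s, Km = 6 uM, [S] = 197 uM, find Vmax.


Vmax = v * (Km + [S]) / [S]
Vmax = 98 * (6 + 197) / 197
Vmax = 100.9848 uM/s

100.9848 uM/s


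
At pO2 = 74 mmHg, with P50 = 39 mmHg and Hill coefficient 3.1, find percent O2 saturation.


Y = pO2^n / (P50^n + pO2^n)
Y = 74^3.1 / (39^3.1 + 74^3.1)
Y = 87.93%

87.93%


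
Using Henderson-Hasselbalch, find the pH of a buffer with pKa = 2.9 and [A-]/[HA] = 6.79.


pH = pKa + log10([A-]/[HA])
pH = 2.9 + log10(6.79)
pH = 3.7319

3.7319


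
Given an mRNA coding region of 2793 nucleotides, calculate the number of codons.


codons = nucleotides / 3
codons = 2793 / 3 = 931

931


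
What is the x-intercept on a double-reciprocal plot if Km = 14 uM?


x-intercept = -1/Km
= -1/14
= -0.0714 1/uM

-0.0714 1/uM


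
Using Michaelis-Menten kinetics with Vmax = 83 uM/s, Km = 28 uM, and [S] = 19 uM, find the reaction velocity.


v = Vmax * [S] / (Km + [S])
v = 83 * 19 / (28 + 19)
v = 33.5532 uM/s

33.5532 uM/s


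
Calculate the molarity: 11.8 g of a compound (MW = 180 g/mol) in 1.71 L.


C = (mass / MW) / volume
C = (11.8 / 180) / 1.71
C = 0.0383 M

0.0383 M


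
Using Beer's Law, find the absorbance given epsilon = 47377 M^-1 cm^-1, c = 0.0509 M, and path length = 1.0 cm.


A = epsilon * c * l
A = 47377 * 0.0509 * 1.0
A = 2411.4893

2411.4893


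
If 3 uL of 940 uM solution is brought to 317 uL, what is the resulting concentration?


C2 = C1 * V1 / V2
C2 = 940 * 3 / 317
C2 = 8.8959 uM

8.8959 uM


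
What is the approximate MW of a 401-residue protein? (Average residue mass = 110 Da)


MW = n_residues * 110 Da
MW = 401 * 110
MW = 44110 Da

44110 Da


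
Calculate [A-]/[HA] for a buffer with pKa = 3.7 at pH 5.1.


[A-]/[HA] = 10^(pH - pKa)
= 10^(5.1 - 3.7)
= 25.1189

25.1189


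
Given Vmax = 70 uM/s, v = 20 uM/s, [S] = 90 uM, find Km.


Km = [S] * (Vmax - v) / v
Km = 90 * (70 - 20) / 20
Km = 225.0 uM

225.0 uM


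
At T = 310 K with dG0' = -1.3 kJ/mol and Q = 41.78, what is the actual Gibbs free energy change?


dG = dG0' + RT * ln(Q) / 1000
dG = -1.3 + 8.314 * 310 * ln(41.78) / 1000
dG = 8.3197 kJ/mol

8.3197 kJ/mol


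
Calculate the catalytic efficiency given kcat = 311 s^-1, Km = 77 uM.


Catalytic efficiency = kcat / Km
= 311 / 77
= 4.039 uM^-1*s^-1

4.039 uM^-1*s^-1


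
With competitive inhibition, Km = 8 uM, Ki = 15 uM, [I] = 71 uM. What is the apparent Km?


Km_app = Km * (1 + [I]/Ki)
Km_app = 8 * (1 + 71/15)
Km_app = 45.8667 uM

45.8667 uM


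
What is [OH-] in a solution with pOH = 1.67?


[OH-] = 10^(-pOH)
[OH-] = 10^(-1.67)
[OH-] = 0.0214 M

0.0214 M


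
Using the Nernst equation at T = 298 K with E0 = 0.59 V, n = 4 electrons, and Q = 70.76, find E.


E = E0 - (RT/nF) * ln(Q)
E = 0.59 - (8.314 * 298 / (4 * 96485)) * ln(70.76)
E = 0.5627 V

0.5627 V


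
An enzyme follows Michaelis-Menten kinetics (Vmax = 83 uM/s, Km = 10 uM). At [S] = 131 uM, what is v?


v = Vmax * [S] / (Km + [S])
v = 83 * 131 / (10 + 131)
v = 77.1135 uM/s

77.1135 uM/s


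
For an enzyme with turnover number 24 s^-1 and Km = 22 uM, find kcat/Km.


Catalytic efficiency = kcat / Km
= 24 / 22
= 1.0909 uM^-1*s^-1

1.0909 uM^-1*s^-1


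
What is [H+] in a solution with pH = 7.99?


[H+] = 10^(-pH)
[H+] = 10^(-7.99)
[H+] = 1.023e-08 M

1.023e-08 M


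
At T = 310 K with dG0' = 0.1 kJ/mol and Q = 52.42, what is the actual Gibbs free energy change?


dG = dG0' + RT * ln(Q) / 1000
dG = 0.1 + 8.314 * 310 * ln(52.42) / 1000
dG = 10.3044 kJ/mol

10.3044 kJ/mol


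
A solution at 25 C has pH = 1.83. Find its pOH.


pOH = 14 - pH
pOH = 14 - 1.83
pOH = 12.17

12.17


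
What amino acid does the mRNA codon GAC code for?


Standard genetic code lookup.
Codon GAC -> Asp

Asp


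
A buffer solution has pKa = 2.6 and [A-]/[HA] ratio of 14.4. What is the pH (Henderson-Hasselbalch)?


pH = pKa + log10([A-]/[HA])
pH = 2.6 + log10(14.4)
pH = 3.7584

3.7584


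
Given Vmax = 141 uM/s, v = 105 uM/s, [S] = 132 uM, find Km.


Km = [S] * (Vmax - v) / v
Km = 132 * (141 - 105) / 105
Km = 45.2571 uM

45.2571 uM


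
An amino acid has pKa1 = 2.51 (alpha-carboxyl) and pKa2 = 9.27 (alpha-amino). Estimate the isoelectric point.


pI = (pKa1 + pKa2) / 2
pI = (2.51 + 9.27) / 2
pI = 5.89

5.89


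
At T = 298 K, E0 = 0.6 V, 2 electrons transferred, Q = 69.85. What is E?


E = E0 - (RT/nF) * ln(Q)
E = 0.6 - (8.314 * 298 / (2 * 96485)) * ln(69.85)
E = 0.5455 V

0.5455 V


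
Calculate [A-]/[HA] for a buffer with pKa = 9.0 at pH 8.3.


[A-]/[HA] = 10^(pH - pKa)
= 10^(8.3 - 9.0)
= 0.1995

0.1995


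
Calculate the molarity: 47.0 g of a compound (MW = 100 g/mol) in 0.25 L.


C = (mass / MW) / volume
C = (47.0 / 100) / 0.25
C = 1.88 M

1.88 M


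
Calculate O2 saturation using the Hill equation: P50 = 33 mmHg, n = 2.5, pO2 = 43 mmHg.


Y = pO2^n / (P50^n + pO2^n)
Y = 43^2.5 / (33^2.5 + 43^2.5)
Y = 65.96%

65.96%


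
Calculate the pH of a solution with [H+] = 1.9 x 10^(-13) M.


pH = -log10([H+])
pH = -log10(1.9 x 10^(-13))
pH = 12.7212

12.7212


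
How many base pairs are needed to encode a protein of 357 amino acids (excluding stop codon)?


Each amino acid = 1 codon = 3 bp
bp = 357 * 3 = 1071 bp

1071 bp


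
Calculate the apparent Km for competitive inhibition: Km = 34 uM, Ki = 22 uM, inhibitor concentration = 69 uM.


Km_app = Km * (1 + [I]/Ki)
Km_app = 34 * (1 + 69/22)
Km_app = 140.6364 uM

140.6364 uM


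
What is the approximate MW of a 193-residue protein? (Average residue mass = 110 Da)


MW = n_residues * 110 Da
MW = 193 * 110
MW = 21230 Da

21230 Da


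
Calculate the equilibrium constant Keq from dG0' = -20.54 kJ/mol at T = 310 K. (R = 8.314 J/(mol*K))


Keq = exp(-dG0 * 1000 / (R * T))
Keq = exp(-(-20.54) * 1000 / (8.314 * 310))
Keq = 2891.2866

2891.2866


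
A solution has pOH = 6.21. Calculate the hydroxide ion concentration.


[OH-] = 10^(-pOH)
[OH-] = 10^(-6.21)
[OH-] = 6.166e-07 M

6.166e-07 M


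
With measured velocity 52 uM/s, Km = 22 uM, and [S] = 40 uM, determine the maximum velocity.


Vmax = v * (Km + [S]) / [S]
Vmax = 52 * (22 + 40) / 40
Vmax = 80.6 uM/s

80.6 uM/s


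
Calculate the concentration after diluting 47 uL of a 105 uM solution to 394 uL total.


C2 = C1 * V1 / V2
C2 = 105 * 47 / 394
C2 = 12.5254 uM

12.5254 uM


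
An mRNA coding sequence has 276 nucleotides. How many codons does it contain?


codons = nucleotides / 3
codons = 276 / 3 = 92

92


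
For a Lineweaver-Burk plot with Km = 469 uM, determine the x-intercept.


x-intercept = -1/Km
= -1/469
= -0.0021 1/uM

-0.0021 1/uM


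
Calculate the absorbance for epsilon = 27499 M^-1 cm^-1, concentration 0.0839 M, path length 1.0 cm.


A = epsilon * c * l
A = 27499 * 0.0839 * 1.0
A = 2307.1661

2307.1661


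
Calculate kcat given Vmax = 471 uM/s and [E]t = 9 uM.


kcat = Vmax / [E]t
kcat = 471 / 9
kcat = 52.3333 s^-1

52.3333 s^-1


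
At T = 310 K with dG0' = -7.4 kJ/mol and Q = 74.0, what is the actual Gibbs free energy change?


dG = dG0' + RT * ln(Q) / 1000
dG = -7.4 + 8.314 * 310 * ln(74.0) / 1000
dG = 3.693 kJ/mol

3.693 kJ/mol


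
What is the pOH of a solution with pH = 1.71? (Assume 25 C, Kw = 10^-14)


pOH = 14 - pH
pOH = 14 - 1.71
pOH = 12.29

12.29


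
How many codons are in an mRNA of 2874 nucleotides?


codons = nucleotides / 3
codons = 2874 / 3 = 958

958


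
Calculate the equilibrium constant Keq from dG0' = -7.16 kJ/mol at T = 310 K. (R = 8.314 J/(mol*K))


Keq = exp(-dG0 * 1000 / (R * T))
Keq = exp(-(-7.16) * 1000 / (8.314 * 310))
Keq = 16.0877

16.0877


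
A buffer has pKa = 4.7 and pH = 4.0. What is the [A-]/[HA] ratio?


[A-]/[HA] = 10^(pH - pKa)
= 10^(4.0 - 4.7)
= 0.1995

0.1995


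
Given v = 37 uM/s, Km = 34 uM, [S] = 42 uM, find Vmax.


Vmax = v * (Km + [S]) / [S]
Vmax = 37 * (34 + 42) / 42
Vmax = 66.9524 uM/s

66.9524 uM/s


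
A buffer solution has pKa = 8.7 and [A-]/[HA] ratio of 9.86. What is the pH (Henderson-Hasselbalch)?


pH = pKa + log10([A-]/[HA])
pH = 8.7 + log10(9.86)
pH = 9.6939

9.6939


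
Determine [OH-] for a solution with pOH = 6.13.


[OH-] = 10^(-pOH)
[OH-] = 10^(-6.13)
[OH-] = 7.413e-07 M

7.413e-07 M


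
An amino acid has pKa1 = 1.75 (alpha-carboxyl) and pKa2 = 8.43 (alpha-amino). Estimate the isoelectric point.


pI = (pKa1 + pKa2) / 2
pI = (1.75 + 8.43) / 2
pI = 5.09

5.09


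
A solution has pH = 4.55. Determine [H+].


[H+] = 10^(-pH)
[H+] = 10^(-4.55)
[H+] = 2.818e-05 M

2.818e-05 M


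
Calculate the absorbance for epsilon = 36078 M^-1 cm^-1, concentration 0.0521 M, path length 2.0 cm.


A = epsilon * c * l
A = 36078 * 0.0521 * 2.0
A = 3759.3276

3759.3276


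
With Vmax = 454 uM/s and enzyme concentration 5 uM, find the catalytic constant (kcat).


kcat = Vmax / [E]t
kcat = 454 / 5
kcat = 90.8 s^-1

90.8 s^-1


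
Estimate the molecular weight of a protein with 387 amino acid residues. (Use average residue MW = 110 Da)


MW = n_residues * 110 Da
MW = 387 * 110
MW = 42570 Da

42570 Da


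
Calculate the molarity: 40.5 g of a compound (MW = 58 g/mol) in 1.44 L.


C = (mass / MW) / volume
C = (40.5 / 58) / 1.44
C = 0.4849 M

0.4849 M


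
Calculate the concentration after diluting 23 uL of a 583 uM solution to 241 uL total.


C2 = C1 * V1 / V2
C2 = 583 * 23 / 241
C2 = 55.639 uM

55.639 uM


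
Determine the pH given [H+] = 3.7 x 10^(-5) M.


pH = -log10([H+])
pH = -log10(3.7 x 10^(-5))
pH = 4.4318

4.4318


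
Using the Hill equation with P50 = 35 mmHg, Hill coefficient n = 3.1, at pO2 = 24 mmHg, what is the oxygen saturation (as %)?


Y = pO2^n / (P50^n + pO2^n)
Y = 24^3.1 / (35^3.1 + 24^3.1)
Y = 23.69%

23.69%


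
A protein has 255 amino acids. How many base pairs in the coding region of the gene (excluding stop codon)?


Each amino acid = 1 codon = 3 bp
bp = 255 * 3 = 765 bp

765 bp


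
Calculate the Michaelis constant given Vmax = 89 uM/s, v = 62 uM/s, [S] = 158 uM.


Km = [S] * (Vmax - v) / v
Km = 158 * (89 - 62) / 62
Km = 68.8065 uM

68.8065 uM


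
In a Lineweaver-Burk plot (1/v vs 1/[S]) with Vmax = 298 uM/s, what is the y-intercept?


y-intercept = 1/Vmax
= 1/298
= 0.0034 s/uM

0.0034 s/uM


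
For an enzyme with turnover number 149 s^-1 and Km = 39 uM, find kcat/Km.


Catalytic efficiency = kcat / Km
= 149 / 39
= 3.8205 uM^-1*s^-1

3.8205 uM^-1*s^-1


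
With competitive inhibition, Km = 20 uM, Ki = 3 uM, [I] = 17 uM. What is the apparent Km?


Km_app = Km * (1 + [I]/Ki)
Km_app = 20 * (1 + 17/3)
Km_app = 133.3333 uM

133.3333 uM


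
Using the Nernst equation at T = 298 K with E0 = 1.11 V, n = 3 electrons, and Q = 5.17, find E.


E = E0 - (RT/nF) * ln(Q)
E = 1.11 - (8.314 * 298 / (3 * 96485)) * ln(5.17)
E = 1.0959 V

1.0959 V


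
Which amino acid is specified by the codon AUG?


Standard genetic code lookup.
Codon AUG -> Met (start)

Met (start)


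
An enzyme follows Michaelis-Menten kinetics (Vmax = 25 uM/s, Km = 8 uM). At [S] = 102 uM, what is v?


v = Vmax * [S] / (Km + [S])
v = 25 * 102 / (8 + 102)
v = 23.1818 uM/s

23.1818 uM/s


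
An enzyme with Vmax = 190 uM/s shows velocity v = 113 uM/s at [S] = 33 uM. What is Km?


Km = [S] * (Vmax - v) / v
Km = 33 * (190 - 113) / 113
Km = 22.4867 uM

22.4867 uM


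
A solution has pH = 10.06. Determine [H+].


[H+] = 10^(-pH)
[H+] = 10^(-10.06)
[H+] = 8.710e-11 M

8.710e-11 M


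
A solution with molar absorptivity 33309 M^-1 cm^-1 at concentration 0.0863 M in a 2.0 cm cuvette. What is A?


A = epsilon * c * l
A = 33309 * 0.0863 * 2.0
A = 5749.1334

5749.1334


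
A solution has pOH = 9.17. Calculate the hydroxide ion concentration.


[OH-] = 10^(-pOH)
[OH-] = 10^(-9.17)
[OH-] = 6.761e-10 M

6.761e-10 M


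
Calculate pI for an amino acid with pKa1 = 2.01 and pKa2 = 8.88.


pI = (pKa1 + pKa2) / 2
pI = (2.01 + 8.88) / 2
pI = 5.445

5.445


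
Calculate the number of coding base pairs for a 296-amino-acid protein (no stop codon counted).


Each amino acid = 1 codon = 3 bp
bp = 296 * 3 = 888 bp

888 bp


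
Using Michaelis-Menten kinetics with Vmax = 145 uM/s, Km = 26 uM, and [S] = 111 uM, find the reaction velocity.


v = Vmax * [S] / (Km + [S])
v = 145 * 111 / (26 + 111)
v = 117.4818 uM/s

117.4818 uM/s


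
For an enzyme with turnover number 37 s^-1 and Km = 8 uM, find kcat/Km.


Catalytic efficiency = kcat / Km
= 37 / 8
= 4.625 uM^-1*s^-1

4.625 uM^-1*s^-1


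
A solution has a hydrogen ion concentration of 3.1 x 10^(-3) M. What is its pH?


pH = -log10([H+])
pH = -log10(3.1 x 10^(-3))
pH = 2.5086

2.5086


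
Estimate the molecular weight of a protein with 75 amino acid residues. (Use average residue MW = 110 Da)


MW = n_residues * 110 Da
MW = 75 * 110
MW = 8250 Da

8250 Da


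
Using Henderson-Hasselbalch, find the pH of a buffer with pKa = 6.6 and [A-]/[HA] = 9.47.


pH = pKa + log10([A-]/[HA])
pH = 6.6 + log10(9.47)
pH = 7.5763

7.5763


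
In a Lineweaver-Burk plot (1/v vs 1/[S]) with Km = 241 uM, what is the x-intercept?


x-intercept = -1/Km
= -1/241
= -0.0041 1/uM

-0.0041 1/uM


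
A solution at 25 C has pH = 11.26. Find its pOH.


pOH = 14 - pH
pOH = 14 - 11.26
pOH = 2.74

2.74


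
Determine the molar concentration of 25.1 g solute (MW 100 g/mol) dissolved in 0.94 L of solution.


C = (mass / MW) / volume
C = (25.1 / 100) / 0.94
C = 0.267 M

0.267 M


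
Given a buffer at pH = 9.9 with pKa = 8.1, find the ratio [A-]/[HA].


[A-]/[HA] = 10^(pH - pKa)
= 10^(9.9 - 8.1)
= 63.0957

63.0957


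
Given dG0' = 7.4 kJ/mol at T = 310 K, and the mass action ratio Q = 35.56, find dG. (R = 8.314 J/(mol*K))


dG = dG0' + RT * ln(Q) / 1000
dG = 7.4 + 8.314 * 310 * ln(35.56) / 1000
dG = 16.6043 kJ/mol

16.6043 kJ/mol


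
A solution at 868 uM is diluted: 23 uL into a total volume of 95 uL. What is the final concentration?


C2 = C1 * V1 / V2
C2 = 868 * 23 / 95
C2 = 210.1474 uM

210.1474 uM


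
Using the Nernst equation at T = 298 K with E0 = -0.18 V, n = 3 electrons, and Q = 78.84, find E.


E = E0 - (RT/nF) * ln(Q)
E = -0.18 - (8.314 * 298 / (3 * 96485)) * ln(78.84)
E = -0.2174 V

-0.2174 V


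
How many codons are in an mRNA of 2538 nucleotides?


codons = nucleotides / 3
codons = 2538 / 3 = 846

846


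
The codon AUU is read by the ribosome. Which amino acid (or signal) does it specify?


Standard genetic code lookup.
Codon AUU -> Ile

Ile


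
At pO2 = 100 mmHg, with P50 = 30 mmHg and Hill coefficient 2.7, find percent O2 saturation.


Y = pO2^n / (P50^n + pO2^n)
Y = 100^2.7 / (30^2.7 + 100^2.7)
Y = 96.27%

96.27%


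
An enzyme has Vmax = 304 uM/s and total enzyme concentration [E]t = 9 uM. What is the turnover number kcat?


kcat = Vmax / [E]t
kcat = 304 / 9
kcat = 33.7778 s^-1

33.7778 s^-1


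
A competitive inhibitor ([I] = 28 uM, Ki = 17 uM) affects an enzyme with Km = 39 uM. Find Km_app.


Km_app = Km * (1 + [I]/Ki)
Km_app = 39 * (1 + 28/17)
Km_app = 103.2353 uM

103.2353 uM


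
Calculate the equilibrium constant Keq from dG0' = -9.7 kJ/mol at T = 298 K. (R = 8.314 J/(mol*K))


Keq = exp(-dG0 * 1000 / (R * T))
Keq = exp(-(-9.7) * 1000 / (8.314 * 298))
Keq = 50.1553

50.1553


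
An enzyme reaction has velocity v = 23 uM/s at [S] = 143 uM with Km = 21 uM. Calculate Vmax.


Vmax = v * (Km + [S]) / [S]
Vmax = 23 * (21 + 143) / 143
Vmax = 26.3776 uM/s

26.3776 uM/s


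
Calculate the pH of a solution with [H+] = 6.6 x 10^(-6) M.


pH = -log10([H+])
pH = -log10(6.6 x 10^(-6))
pH = 5.1805

5.1805


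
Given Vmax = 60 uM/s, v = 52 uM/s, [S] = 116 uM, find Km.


Km = [S] * (Vmax - v) / v
Km = 116 * (60 - 52) / 52
Km = 17.8462 uM

17.8462 uM


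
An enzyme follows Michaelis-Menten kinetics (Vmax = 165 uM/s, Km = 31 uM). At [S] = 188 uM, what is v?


v = Vmax * [S] / (Km + [S])
v = 165 * 188 / (31 + 188)
v = 141.6438 uM/s

141.6438 uM/s


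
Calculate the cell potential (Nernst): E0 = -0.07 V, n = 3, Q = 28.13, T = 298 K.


E = E0 - (RT/nF) * ln(Q)
E = -0.07 - (8.314 * 298 / (3 * 96485)) * ln(28.13)
E = -0.0986 V

-0.0986 V


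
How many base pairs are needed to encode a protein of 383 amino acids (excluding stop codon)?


Each amino acid = 1 codon = 3 bp
bp = 383 * 3 = 1149 bp

1149 bp


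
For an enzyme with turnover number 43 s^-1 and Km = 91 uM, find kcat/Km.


Catalytic efficiency = kcat / Km
= 43 / 91
= 0.4725 uM^-1*s^-1

0.4725 uM^-1*s^-1


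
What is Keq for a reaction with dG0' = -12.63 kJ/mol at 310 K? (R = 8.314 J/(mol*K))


Keq = exp(-dG0 * 1000 / (R * T))
Keq = exp(-(-12.63) * 1000 / (8.314 * 310))
Keq = 134.3437

134.3437


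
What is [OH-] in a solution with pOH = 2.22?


[OH-] = 10^(-pOH)
[OH-] = 10^(-2.22)
[OH-] = 0.006 M

0.006 M


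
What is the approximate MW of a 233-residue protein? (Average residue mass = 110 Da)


MW = n_residues * 110 Da
MW = 233 * 110
MW = 25630 Da

25630 Da


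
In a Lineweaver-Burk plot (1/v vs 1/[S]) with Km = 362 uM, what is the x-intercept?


x-intercept = -1/Km
= -1/362
= -0.0028 1/uM

-0.0028 1/uM


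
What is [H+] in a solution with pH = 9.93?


[H+] = 10^(-pH)
[H+] = 10^(-9.93)
[H+] = 1.175e-10 M

1.175e-10 M


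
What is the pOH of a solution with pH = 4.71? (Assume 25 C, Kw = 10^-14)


pOH = 14 - pH
pOH = 14 - 4.71
pOH = 9.29

9.29


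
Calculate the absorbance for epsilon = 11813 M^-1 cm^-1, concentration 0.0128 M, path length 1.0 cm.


A = epsilon * c * l
A = 11813 * 0.0128 * 1.0
A = 151.2064

151.2064


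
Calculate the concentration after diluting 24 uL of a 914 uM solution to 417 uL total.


C2 = C1 * V1 / V2
C2 = 914 * 24 / 417
C2 = 52.6043 uM

52.6043 uM


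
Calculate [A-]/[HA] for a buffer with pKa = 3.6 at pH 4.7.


[A-]/[HA] = 10^(pH - pKa)
= 10^(4.7 - 3.6)
= 12.5893

12.5893


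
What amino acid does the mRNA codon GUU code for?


Standard genetic code lookup.
Codon GUU -> Val

Val


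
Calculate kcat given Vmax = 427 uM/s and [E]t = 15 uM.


kcat = Vmax / [E]t
kcat = 427 / 15
kcat = 28.4667 s^-1

28.4667 s^-1


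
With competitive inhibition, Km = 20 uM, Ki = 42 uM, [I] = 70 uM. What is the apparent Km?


Km_app = Km * (1 + [I]/Ki)
Km_app = 20 * (1 + 70/42)
Km_app = 53.3333 uM

53.3333 uM


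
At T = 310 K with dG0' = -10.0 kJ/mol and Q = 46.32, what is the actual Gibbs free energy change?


dG = dG0' + RT * ln(Q) / 1000
dG = -10.0 + 8.314 * 310 * ln(46.32) / 1000
dG = -0.1144 kJ/mol

-0.1144 kJ/mol


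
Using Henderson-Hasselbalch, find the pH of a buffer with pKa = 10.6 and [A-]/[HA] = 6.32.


pH = pKa + log10([A-]/[HA])
pH = 10.6 + log10(6.32)
pH = 11.4007

11.4007


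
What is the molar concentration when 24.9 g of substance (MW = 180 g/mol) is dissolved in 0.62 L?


C = (mass / MW) / volume
C = (24.9 / 180) / 0.62
C = 0.2231 M

0.2231 M


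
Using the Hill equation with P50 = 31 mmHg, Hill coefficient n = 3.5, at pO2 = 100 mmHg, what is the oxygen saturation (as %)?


Y = pO2^n / (P50^n + pO2^n)
Y = 100^3.5 / (31^3.5 + 100^3.5)
Y = 98.37%

98.37%


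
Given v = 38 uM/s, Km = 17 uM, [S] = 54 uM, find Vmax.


Vmax = v * (Km + [S]) / [S]
Vmax = 38 * (17 + 54) / 54
Vmax = 49.963 uM/s

49.963 uM/s


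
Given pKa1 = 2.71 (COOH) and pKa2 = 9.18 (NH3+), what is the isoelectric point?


pI = (pKa1 + pKa2) / 2
pI = (2.71 + 9.18) / 2
pI = 5.945

5.945


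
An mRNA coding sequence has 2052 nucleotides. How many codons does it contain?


codons = nucleotides / 3
codons = 2052 / 3 = 684

684


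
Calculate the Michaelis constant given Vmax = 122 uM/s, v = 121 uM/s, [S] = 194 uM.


Km = [S] * (Vmax - v) / v
Km = 194 * (122 - 121) / 121
Km = 1.6033 uM

1.6033 uM


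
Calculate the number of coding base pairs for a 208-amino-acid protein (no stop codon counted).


Each amino acid = 1 codon = 3 bp
bp = 208 * 3 = 624 bp

624 bp


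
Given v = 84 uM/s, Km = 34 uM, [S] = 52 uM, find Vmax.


Vmax = v * (Km + [S]) / [S]
Vmax = 84 * (34 + 52) / 52
Vmax = 138.9231 uM/s

138.9231 uM/s


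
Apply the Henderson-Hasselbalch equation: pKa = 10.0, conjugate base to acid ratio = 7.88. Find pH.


pH = pKa + log10([A-]/[HA])
pH = 10.0 + log10(7.88)
pH = 10.8965

10.8965


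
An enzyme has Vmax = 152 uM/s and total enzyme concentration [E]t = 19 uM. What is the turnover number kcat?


kcat = Vmax / [E]t
kcat = 152 / 19
kcat = 8.0 s^-1

8.0 s^-1


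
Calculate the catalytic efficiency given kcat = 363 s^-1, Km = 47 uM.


Catalytic efficiency = kcat / Km
= 363 / 47
= 7.7234 uM^-1*s^-1

7.7234 uM^-1*s^-1


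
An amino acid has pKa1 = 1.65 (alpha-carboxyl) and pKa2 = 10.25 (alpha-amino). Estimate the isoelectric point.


pI = (pKa1 + pKa2) / 2
pI = (1.65 + 10.25) / 2
pI = 5.95

5.95


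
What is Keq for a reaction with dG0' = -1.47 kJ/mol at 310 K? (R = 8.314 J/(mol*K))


Keq = exp(-dG0 * 1000 / (R * T))
Keq = exp(-(-1.47) * 1000 / (8.314 * 310))
Keq = 1.7689

1.7689


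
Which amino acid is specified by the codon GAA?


Standard genetic code lookup.
Codon GAA -> Glu

Glu


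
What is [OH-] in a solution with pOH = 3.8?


[OH-] = 10^(-pOH)
[OH-] = 10^(-3.8)
[OH-] = 1.585e-04 M

1.585e-04 M


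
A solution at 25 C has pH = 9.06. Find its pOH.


pOH = 14 - pH
pOH = 14 - 9.06
pOH = 4.94

4.94


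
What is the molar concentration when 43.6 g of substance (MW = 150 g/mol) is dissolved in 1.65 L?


C = (mass / MW) / volume
C = (43.6 / 150) / 1.65
C = 0.1762 M

0.1762 M


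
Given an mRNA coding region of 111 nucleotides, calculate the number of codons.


codons = nucleotides / 3
codons = 111 / 3 = 37

37


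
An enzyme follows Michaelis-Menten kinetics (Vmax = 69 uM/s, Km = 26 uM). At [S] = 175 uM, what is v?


v = Vmax * [S] / (Km + [S])
v = 69 * 175 / (26 + 175)
v = 60.0746 uM/s

60.0746 uM/s


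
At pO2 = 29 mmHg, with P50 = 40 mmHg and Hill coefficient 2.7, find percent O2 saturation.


Y = pO2^n / (P50^n + pO2^n)
Y = 29^2.7 / (40^2.7 + 29^2.7)
Y = 29.56%

29.56%


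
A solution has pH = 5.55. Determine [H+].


[H+] = 10^(-pH)
[H+] = 10^(-5.55)
[H+] = 2.818e-06 M

2.818e-06 M


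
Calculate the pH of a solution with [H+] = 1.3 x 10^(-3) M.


pH = -log10([H+])
pH = -log10(1.3 x 10^(-3))
pH = 2.8861

2.8861


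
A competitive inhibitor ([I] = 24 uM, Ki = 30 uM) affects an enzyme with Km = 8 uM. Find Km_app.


Km_app = Km * (1 + [I]/Ki)
Km_app = 8 * (1 + 24/30)
Km_app = 14.4 uM

14.4 uM


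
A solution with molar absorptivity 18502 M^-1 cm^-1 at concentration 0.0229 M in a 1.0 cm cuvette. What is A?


A = epsilon * c * l
A = 18502 * 0.0229 * 1.0
A = 423.6958

423.6958


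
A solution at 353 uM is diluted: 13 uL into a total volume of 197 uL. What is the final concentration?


C2 = C1 * V1 / V2
C2 = 353 * 13 / 197
C2 = 23.2944 uM

23.2944 uM


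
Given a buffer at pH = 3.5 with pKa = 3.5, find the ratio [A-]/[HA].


[A-]/[HA] = 10^(pH - pKa)
= 10^(3.5 - 3.5)
= 1.0

1.0


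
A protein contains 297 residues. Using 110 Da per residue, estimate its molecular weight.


MW = n_residues * 110 Da
MW = 297 * 110
MW = 32670 Da

32670 Da


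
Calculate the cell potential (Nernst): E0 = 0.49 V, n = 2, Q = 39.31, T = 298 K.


E = E0 - (RT/nF) * ln(Q)
E = 0.49 - (8.314 * 298 / (2 * 96485)) * ln(39.31)
E = 0.4429 V

0.4429 V


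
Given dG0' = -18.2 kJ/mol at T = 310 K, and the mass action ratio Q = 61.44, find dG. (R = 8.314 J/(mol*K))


dG = dG0' + RT * ln(Q) / 1000
dG = -18.2 + 8.314 * 310 * ln(61.44) / 1000
dG = -7.5864 kJ/mol

-7.5864 kJ/mol


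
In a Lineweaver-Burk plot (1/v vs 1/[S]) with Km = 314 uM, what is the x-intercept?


x-intercept = -1/Km
= -1/314
= -0.0032 1/uM

-0.0032 1/uM


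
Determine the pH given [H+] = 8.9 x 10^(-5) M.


pH = -log10([H+])
pH = -log10(8.9 x 10^(-5))
pH = 4.0506

4.0506


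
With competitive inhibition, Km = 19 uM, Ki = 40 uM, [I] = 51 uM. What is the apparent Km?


Km_app = Km * (1 + [I]/Ki)
Km_app = 19 * (1 + 51/40)
Km_app = 43.225 uM

43.225 uM


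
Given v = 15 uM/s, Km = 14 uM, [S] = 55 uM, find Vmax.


Vmax = v * (Km + [S]) / [S]
Vmax = 15 * (14 + 55) / 55
Vmax = 18.8182 uM/s

18.8182 uM/s


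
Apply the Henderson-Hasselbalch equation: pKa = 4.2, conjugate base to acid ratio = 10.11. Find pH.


pH = pKa + log10([A-]/[HA])
pH = 4.2 + log10(10.11)
pH = 5.2048

5.2048


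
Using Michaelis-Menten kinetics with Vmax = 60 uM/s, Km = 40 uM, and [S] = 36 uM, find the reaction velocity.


v = Vmax * [S] / (Km + [S])
v = 60 * 36 / (40 + 36)
v = 28.4211 uM/s

28.4211 uM/s


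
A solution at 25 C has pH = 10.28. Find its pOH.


pOH = 14 - pH
pOH = 14 - 10.28
pOH = 3.72

3.72


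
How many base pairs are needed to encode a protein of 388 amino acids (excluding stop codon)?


Each amino acid = 1 codon = 3 bp
bp = 388 * 3 = 1164 bp

1164 bp


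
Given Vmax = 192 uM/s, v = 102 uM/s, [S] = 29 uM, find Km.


Km = [S] * (Vmax - v) / v
Km = 29 * (192 - 102) / 102
Km = 25.5882 uM

25.5882 uM


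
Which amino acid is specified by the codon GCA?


Standard genetic code lookup.
Codon GCA -> Ala

Ala


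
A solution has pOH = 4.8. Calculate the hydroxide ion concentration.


[OH-] = 10^(-pOH)
[OH-] = 10^(-4.8)
[OH-] = 1.585e-05 M

1.585e-05 M


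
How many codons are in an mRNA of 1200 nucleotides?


codons = nucleotides / 3
codons = 1200 / 3 = 400

400


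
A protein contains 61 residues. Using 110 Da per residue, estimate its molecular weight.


MW = n_residues * 110 Da
MW = 61 * 110
MW = 6710 Da

6710 Da


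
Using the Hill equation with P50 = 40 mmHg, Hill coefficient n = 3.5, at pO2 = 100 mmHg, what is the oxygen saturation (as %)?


Y = pO2^n / (P50^n + pO2^n)
Y = 100^3.5 / (40^3.5 + 100^3.5)
Y = 96.11%

96.11%


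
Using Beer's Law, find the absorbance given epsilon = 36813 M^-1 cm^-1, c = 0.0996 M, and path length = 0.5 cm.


A = epsilon * c * l
A = 36813 * 0.0996 * 0.5
A = 1833.2874

1833.2874


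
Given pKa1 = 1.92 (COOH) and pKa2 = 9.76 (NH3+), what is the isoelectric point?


pI = (pKa1 + pKa2) / 2
pI = (1.92 + 9.76) / 2
pI = 5.84

5.84


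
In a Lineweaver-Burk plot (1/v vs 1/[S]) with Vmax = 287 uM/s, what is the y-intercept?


y-intercept = 1/Vmax
= 1/287
= 0.0035 s/uM

0.0035 s/uM


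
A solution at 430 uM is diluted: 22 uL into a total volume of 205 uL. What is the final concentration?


C2 = C1 * V1 / V2
C2 = 430 * 22 / 205
C2 = 46.1463 uM

46.1463 uM


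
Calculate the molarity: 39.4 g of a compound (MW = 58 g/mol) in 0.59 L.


C = (mass / MW) / volume
C = (39.4 / 58) / 0.59
C = 1.1514 M

1.1514 M


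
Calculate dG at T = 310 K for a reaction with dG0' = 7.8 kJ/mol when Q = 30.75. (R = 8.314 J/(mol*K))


dG = dG0' + RT * ln(Q) / 1000
dG = 7.8 + 8.314 * 310 * ln(30.75) / 1000
dG = 16.6297 kJ/mol

16.6297 kJ/mol


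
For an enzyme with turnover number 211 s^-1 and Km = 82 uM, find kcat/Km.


Catalytic efficiency = kcat / Km
= 211 / 82
= 2.5732 uM^-1*s^-1

2.5732 uM^-1*s^-1


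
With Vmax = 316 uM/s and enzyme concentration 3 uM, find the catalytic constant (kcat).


kcat = Vmax / [E]t
kcat = 316 / 3
kcat = 105.3333 s^-1

105.3333 s^-1


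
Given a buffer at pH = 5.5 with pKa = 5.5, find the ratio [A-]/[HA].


[A-]/[HA] = 10^(pH - pKa)
= 10^(5.5 - 5.5)
= 1.0

1.0


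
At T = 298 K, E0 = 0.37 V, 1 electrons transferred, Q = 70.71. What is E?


E = E0 - (RT/nF) * ln(Q)
E = 0.37 - (8.314 * 298 / (1 * 96485)) * ln(70.71)
E = 0.2606 V

0.2606 V


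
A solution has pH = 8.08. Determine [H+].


[H+] = 10^(-pH)
[H+] = 10^(-8.08)
[H+] = 8.318e-09 M

8.318e-09 M


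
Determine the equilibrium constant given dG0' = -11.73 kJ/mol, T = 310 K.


Keq = exp(-dG0 * 1000 / (R * T))
Keq = exp(-(-11.73) * 1000 / (8.314 * 310))
Keq = 94.7464

94.7464


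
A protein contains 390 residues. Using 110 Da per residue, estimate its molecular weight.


MW = n_residues * 110 Da
MW = 390 * 110
MW = 42900 Da

42900 Da


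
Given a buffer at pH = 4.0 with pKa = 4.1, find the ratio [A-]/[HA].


[A-]/[HA] = 10^(pH - pKa)
= 10^(4.0 - 4.1)
= 0.7943

0.7943


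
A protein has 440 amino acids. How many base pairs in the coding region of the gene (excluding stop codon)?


Each amino acid = 1 codon = 3 bp
bp = 440 * 3 = 1320 bp

1320 bp


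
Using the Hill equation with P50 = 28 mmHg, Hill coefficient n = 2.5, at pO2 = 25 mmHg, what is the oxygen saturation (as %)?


Y = pO2^n / (P50^n + pO2^n)
Y = 25^2.5 / (28^2.5 + 25^2.5)
Y = 42.96%

42.96%


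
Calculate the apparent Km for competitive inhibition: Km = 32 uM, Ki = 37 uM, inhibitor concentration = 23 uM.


Km_app = Km * (1 + [I]/Ki)
Km_app = 32 * (1 + 23/37)
Km_app = 51.8919 uM

51.8919 uM


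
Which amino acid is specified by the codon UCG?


Standard genetic code lookup.
Codon UCG -> Ser

Ser


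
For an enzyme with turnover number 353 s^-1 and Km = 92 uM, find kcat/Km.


Catalytic efficiency = kcat / Km
= 353 / 92
= 3.837 uM^-1*s^-1

3.837 uM^-1*s^-1


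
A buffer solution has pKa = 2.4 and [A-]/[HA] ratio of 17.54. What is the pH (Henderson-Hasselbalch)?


pH = pKa + log10([A-]/[HA])
pH = 2.4 + log10(17.54)
pH = 3.644

3.644


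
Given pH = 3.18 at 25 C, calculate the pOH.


pOH = 14 - pH
pOH = 14 - 3.18
pOH = 10.82

10.82


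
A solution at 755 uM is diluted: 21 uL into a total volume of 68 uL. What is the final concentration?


C2 = C1 * V1 / V2
C2 = 755 * 21 / 68
C2 = 233.1618 uM

233.1618 uM


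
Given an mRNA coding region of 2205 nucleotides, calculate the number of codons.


codons = nucleotides / 3
codons = 2205 / 3 = 735

735


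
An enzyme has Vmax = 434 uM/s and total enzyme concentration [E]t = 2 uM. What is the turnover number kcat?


kcat = Vmax / [E]t
kcat = 434 / 2
kcat = 217.0 s^-1

217.0 s^-1


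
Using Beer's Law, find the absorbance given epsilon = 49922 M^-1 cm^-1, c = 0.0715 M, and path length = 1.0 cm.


A = epsilon * c * l
A = 49922 * 0.0715 * 1.0
A = 3569.423

3569.423


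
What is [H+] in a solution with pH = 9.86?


[H+] = 10^(-pH)
[H+] = 10^(-9.86)
[H+] = 1.380e-10 M

1.380e-10 M


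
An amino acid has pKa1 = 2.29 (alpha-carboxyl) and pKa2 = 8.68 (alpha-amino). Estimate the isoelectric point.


pI = (pKa1 + pKa2) / 2
pI = (2.29 + 8.68) / 2
pI = 5.485

5.485


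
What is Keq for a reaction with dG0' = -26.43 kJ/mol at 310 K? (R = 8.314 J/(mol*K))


Keq = exp(-dG0 * 1000 / (R * T))
Keq = exp(-(-26.43) * 1000 / (8.314 * 310))
Keq = 28417.4531

28417.4531


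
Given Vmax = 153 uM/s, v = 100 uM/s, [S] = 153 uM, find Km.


Km = [S] * (Vmax - v) / v
Km = 153 * (153 - 100) / 100
Km = 81.09 uM

81.09 uM


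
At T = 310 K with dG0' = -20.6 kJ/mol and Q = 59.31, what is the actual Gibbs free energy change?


dG = dG0' + RT * ln(Q) / 1000
dG = -20.6 + 8.314 * 310 * ln(59.31) / 1000
dG = -10.0773 kJ/mol

-10.0773 kJ/mol


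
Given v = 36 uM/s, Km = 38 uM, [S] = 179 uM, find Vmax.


Vmax = v * (Km + [S]) / [S]
Vmax = 36 * (38 + 179) / 179
Vmax = 43.6425 uM/s

43.6425 uM/s


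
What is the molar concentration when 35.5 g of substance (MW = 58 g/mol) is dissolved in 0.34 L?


C = (mass / MW) / volume
C = (35.5 / 58) / 0.34
C = 1.8002 M

1.8002 M


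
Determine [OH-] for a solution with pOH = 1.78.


[OH-] = 10^(-pOH)
[OH-] = 10^(-1.78)
[OH-] = 0.0166 M

0.0166 M


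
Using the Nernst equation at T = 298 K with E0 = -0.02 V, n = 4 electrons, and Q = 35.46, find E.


E = E0 - (RT/nF) * ln(Q)
E = -0.02 - (8.314 * 298 / (4 * 96485)) * ln(35.46)
E = -0.0429 V

-0.0429 V


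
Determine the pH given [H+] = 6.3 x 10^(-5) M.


pH = -log10([H+])
pH = -log10(6.3 x 10^(-5))
pH = 4.2007

4.2007


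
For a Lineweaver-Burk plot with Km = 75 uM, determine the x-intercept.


x-intercept = -1/Km
= -1/75
= -0.0133 1/uM

-0.0133 1/uM


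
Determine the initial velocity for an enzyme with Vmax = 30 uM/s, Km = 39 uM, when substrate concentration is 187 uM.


v = Vmax * [S] / (Km + [S])
v = 30 * 187 / (39 + 187)
v = 24.823 uM/s

24.823 uM/s


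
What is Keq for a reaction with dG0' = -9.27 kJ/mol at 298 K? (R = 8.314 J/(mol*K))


Keq = exp(-dG0 * 1000 / (R * T))
Keq = exp(-(-9.27) * 1000 / (8.314 * 298))
Keq = 42.164

42.164


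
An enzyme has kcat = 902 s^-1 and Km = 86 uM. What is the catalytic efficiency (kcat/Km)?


Catalytic efficiency = kcat / Km
= 902 / 86
= 10.4884 uM^-1*s^-1

10.4884 uM^-1*s^-1


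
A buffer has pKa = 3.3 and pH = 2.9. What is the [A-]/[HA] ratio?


[A-]/[HA] = 10^(pH - pKa)
= 10^(2.9 - 3.3)
= 0.3981

0.3981


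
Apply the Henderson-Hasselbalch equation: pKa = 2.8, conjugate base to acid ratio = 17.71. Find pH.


pH = pKa + log10([A-]/[HA])
pH = 2.8 + log10(17.71)
pH = 4.0482

4.0482


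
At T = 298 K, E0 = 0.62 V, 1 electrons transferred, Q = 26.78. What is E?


E = E0 - (RT/nF) * ln(Q)
E = 0.62 - (8.314 * 298 / (1 * 96485)) * ln(26.78)
E = 0.5356 V

0.5356 V


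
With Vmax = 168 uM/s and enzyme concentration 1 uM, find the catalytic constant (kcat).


kcat = Vmax / [E]t
kcat = 168 / 1
kcat = 168.0 s^-1

168.0 s^-1


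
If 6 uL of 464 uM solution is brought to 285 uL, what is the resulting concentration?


C2 = C1 * V1 / V2
C2 = 464 * 6 / 285
C2 = 9.7684 uM

9.7684 uM


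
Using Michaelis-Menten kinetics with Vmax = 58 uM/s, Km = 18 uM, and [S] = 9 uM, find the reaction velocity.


v = Vmax * [S] / (Km + [S])
v = 58 * 9 / (18 + 9)
v = 19.3333 uM/s

19.3333 uM/s


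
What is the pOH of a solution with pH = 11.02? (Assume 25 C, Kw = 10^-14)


pOH = 14 - pH
pOH = 14 - 11.02
pOH = 2.98

2.98


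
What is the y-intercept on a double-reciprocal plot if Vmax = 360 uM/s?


y-intercept = 1/Vmax
= 1/360
= 0.0028 s/uM

0.0028 s/uM


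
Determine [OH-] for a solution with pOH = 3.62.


[OH-] = 10^(-pOH)
[OH-] = 10^(-3.62)
[OH-] = 2.399e-04 M

2.399e-04 M


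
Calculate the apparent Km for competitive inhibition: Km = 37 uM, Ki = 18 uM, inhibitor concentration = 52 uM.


Km_app = Km * (1 + [I]/Ki)
Km_app = 37 * (1 + 52/18)
Km_app = 143.8889 uM

143.8889 uM


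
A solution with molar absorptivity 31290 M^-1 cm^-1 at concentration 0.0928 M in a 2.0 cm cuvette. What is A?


A = epsilon * c * l
A = 31290 * 0.0928 * 2.0
A = 5807.424

5807.424


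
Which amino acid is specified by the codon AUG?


Standard genetic code lookup.
Codon AUG -> Met (start)

Met (start)


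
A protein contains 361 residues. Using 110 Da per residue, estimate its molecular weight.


MW = n_residues * 110 Da
MW = 361 * 110
MW = 39710 Da

39710 Da


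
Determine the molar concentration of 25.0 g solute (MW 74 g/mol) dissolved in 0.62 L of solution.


C = (mass / MW) / volume
C = (25.0 / 74) / 0.62
C = 0.5449 M

0.5449 M
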